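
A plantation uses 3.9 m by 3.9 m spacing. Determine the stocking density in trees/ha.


N = 10000 / 3.9^2 = 10000 / 15.21 = 657.462 ≈ 657 trees/ha

657 trees/ha


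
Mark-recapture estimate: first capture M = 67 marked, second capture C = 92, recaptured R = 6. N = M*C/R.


N = M * C / R = 67 * 92 / 6 = 6164 / 6 = 1027.33 ≈ 1027

1027 individuals


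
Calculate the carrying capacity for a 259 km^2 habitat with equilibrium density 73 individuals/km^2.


K = 73 * 259 = 18907 individuals

18907 individuals


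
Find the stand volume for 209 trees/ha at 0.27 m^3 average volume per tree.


V_stand = 209 * 0.27 = 56.43 ≈ 56.4 m^3/ha

56.4 m^3/ha


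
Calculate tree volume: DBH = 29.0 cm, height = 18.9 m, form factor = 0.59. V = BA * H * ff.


(D/200)^2 = (29.0/200)^2 = 0.145^2 = 0.021025
BA = 3.141593 * 0.021025 = 0.0660520 m^2
V = 0.0660520 * 18.9 * 0.59 = 0.736546 ≈ 0.737 m^3

0.737 m^3


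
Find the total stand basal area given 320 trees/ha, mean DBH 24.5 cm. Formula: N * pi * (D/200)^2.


(D/200)^2 = (24.5/200)^2 = 0.1225^2 = 0.01500625
Individual BA = 3.141593 * 0.01500625 = 0.0471435 m^2
Stand BA = 320 * 0.0471435 = 15.0859 ≈ 15.09 m^2/ha

15.09 m^2/ha


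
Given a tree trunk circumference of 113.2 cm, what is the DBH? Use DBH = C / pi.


DBH = C / pi = 113.2 / 3.141593 = 36.0327 ≈ 36.03 cm

36.03 cm


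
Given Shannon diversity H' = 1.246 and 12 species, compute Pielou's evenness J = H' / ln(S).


ln(12) = 2.48491
J = H' / ln(S) = 1.246 / 2.48491 = 0.501427 ≈ 0.5014

0.5014


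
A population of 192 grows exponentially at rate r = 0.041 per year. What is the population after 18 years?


r*t = 0.041 * 18 = 0.738
exp(0.738) = 2.09175
N = 192 * 2.09175 = 401.616 ≈ 402

402


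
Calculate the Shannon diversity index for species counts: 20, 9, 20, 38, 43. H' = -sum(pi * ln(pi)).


Total N = 20 + 9 + 20 + 38 + 43 = 130
Per-species terms:
  p = 20/130 = 0.153846; ln(p) = -1.871803; p*ln(p) = 0.153846 * (-1.871803) = -0.287969
  p = 9/130 = 0.069231; ln(p) = -2.670307; p*ln(p) = 0.069231 * (-2.670307) = -0.184868
  p = 20/130 = 0.153846; ln(p) = -1.871803; p*ln(p) = 0.153846 * (-1.871803) = -0.287969
  p = 38/130 = 0.292308; ln(p) = -1.229947; p*ln(p) = 0.292308 * (-1.229947) = -0.359523
  p = 43/130 = 0.330769; ln(p) = -1.106335; p*ln(p) = 0.330769 * (-1.106335) = -0.365941
sum(p*ln(p)) = (-0.287969) + (-0.184868) + (-0.287969) + (-0.359523) + (-0.365941) = -1.486270
H' = -(-1.486270) = 1.486270 ≈ 1.4863

1.4863


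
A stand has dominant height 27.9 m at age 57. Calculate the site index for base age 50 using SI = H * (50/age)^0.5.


50/57 = 0.877193
(0.877193)^0.5 = 0.936586
SI = 27.9 * 0.936586 = 26.1307 ≈ 26.1 m

26.1 m


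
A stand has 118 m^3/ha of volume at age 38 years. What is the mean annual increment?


MAI = 118 / 38 = 3.1053 ≈ 3.11 m^3/ha/yr

3.11 m^3/ha/yr


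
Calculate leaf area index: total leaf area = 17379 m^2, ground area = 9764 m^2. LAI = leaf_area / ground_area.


LAI = 17379 / 9764 = 1.7799 ≈ 1.78

1.78


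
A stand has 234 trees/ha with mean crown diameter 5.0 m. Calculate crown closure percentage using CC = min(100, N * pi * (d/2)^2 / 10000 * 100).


(d/2)^2 = (5.0/2)^2 = 2.5^2 = 6.25
Crown area = 3.141593 * 6.25 = 19.6350 m^2
N * area / 10000 * 100 = 234 * 19.6350 / 10000 * 100 = 45.9459
CC = min(100, 45.9459) = 45.9459 ≈ 45.9%

45.9%


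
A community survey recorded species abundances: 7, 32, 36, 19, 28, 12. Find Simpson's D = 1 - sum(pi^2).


Total N = 7 + 32 + 36 + 19 + 28 + 12 = 134
Per-species terms:
  p = 7/134 = 0.052239; p^2 = 0.052239^2 = 0.002729
  p = 32/134 = 0.238806; p^2 = 0.238806^2 = 0.057028
  p = 36/134 = 0.268657; p^2 = 0.268657^2 = 0.072177
  p = 19/134 = 0.141791; p^2 = 0.141791^2 = 0.020105
  p = 28/134 = 0.208955; p^2 = 0.208955^2 = 0.043662
  p = 12/134 = 0.089552; p^2 = 0.089552^2 = 0.008020
sum(p^2) = 0.002729 + 0.057028 + 0.072177 + 0.020105 + 0.043662 + 0.008020 = 0.203721
D = 1 - 0.203721 = 0.796279 ≈ 0.7963

0.7963


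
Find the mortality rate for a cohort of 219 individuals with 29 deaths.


Mortality rate = 29 / 219 = 0.132420 ≈ 0.1324

0.1324


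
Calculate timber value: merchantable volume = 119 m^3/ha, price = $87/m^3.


Value = 119 * 87 = $10353/ha

$10353/ha


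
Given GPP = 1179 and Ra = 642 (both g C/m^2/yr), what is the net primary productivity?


NPP = GPP - Ra = 1179 - 642 = 537 g C/m^2/yr

537 g C/m^2/yr


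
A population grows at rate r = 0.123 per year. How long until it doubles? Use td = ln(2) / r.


td = ln(2) / 0.123 = 0.693147 / 0.123 = 5.63534 ≈ 5.6 years

5.6 years


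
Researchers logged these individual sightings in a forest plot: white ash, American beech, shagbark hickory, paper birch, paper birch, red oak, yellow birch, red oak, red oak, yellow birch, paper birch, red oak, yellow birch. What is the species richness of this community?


Total individuals logged = 13
Distinct species (count of individuals): white ash (1), American beech (1), shagbark hickory (1), paper birch (3), red oak (4), yellow birch (3)
Species richness = number of distinct species = 6

6


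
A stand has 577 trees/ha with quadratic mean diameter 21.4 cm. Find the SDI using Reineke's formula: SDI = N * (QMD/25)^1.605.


QMD/25 = 21.4/25 = 0.856
(0.856)^1.605 = exp(1.605 * ln(0.856)) = exp(1.605 * (-0.155485)) = exp(-0.249553) = 0.779149
SDI = 577 * 0.779149 = 449.569 ≈ 450

450


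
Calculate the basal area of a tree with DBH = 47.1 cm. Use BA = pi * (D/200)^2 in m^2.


D/200 = 47.1/200 = 0.2355 m
(D/200)^2 = 0.2355^2 = 0.05546025
BA = 3.141593 * 0.05546025 = 0.174234 ≈ 0.1742 m^2

0.1742 m^2


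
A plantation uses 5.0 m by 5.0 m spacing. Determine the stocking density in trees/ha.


N = 10000 / 5.0^2 = 10000 / 25 = 400.000 ≈ 400 trees/ha

400 trees/ha


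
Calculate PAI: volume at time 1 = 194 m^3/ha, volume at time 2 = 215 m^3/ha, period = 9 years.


PAI = (V2 - V1) / period = (215 - 194) / 9 = 21 / 9 = 2.3333 ≈ 2.33 m^3/ha/yr

2.33 m^3/ha/yr


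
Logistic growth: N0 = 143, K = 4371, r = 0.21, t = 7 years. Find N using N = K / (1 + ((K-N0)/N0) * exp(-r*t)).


(K - N0)/N0 = (4371 - 143)/143 = 4228/143 = 29.5664
r*t = 0.21 * 7 = 1.47; exp(-1.47) = 0.229925
29.5664 * 0.229925 = 6.79805
1 + 6.79805 = 7.79805
N = 4371 / 7.79805 = 560.525 ≈ 561

561


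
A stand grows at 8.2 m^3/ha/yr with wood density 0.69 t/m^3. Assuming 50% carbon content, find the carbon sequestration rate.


C = 8.2 * 0.69 * 0.5 = 2.829 ≈ 2.83 t C/ha/yr

2.83 t C/ha/yr


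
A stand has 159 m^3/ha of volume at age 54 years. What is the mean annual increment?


MAI = 159 / 54 = 2.9444 ≈ 2.94 m^3/ha/yr

2.94 m^3/ha/yr


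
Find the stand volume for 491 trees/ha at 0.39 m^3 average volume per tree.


V_stand = 491 * 0.39 = 191.49 ≈ 191.5 m^3/ha

191.5 m^3/ha


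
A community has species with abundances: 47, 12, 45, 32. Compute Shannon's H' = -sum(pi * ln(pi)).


Total N = 47 + 12 + 45 + 32 = 136
Per-species terms:
  p = 47/136 = 0.345588; ln(p) = -1.062508; p*ln(p) = 0.345588 * (-1.062508) = -0.367190
  p = 12/136 = 0.088235; ln(p) = -2.427752; p*ln(p) = 0.088235 * (-2.427752) = -0.214213
  p = 45/136 = 0.330882; ln(p) = -1.105993; p*ln(p) = 0.330882 * (-1.105993) = -0.365953
  p = 32/136 = 0.235294; ln(p) = -1.446919; p*ln(p) = 0.235294 * (-1.446919) = -0.340451
sum(p*ln(p)) = (-0.367190) + (-0.214213) + (-0.365953) + (-0.340451) = -1.287807
H' = -(-1.287807) = 1.287807 ≈ 1.2878

1.2878


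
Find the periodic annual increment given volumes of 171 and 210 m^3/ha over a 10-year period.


PAI = (V2 - V1) / period = (210 - 171) / 10 = 39 / 10 = 3.90 m^3/ha/yr

3.90 m^3/ha/yr


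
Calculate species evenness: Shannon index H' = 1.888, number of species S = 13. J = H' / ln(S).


ln(13) = 2.56495
J = H' / ln(S) = 1.888 / 2.56495 = 0.736077 ≈ 0.7361

0.7361


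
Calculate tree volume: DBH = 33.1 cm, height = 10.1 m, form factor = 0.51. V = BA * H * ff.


(D/200)^2 = (33.1/200)^2 = 0.1655^2 = 0.02739025
BA = 3.141593 * 0.02739025 = 0.0860490 m^2
V = 0.0860490 * 10.1 * 0.51 = 0.443238 ≈ 0.443 m^3

0.443 m^3


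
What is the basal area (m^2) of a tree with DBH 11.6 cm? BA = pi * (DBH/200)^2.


D/200 = 11.6/200 = 0.058 m
(D/200)^2 = 0.058^2 = 0.003364
BA = 3.141593 * 0.003364 = 0.0105683 ≈ 0.0106 m^2

0.0106 m^2


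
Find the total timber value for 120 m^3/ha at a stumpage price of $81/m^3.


Value = 120 * 81 = $9720/ha

$9720/ha


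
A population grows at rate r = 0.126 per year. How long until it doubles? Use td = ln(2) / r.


td = ln(2) / 0.126 = 0.693147 / 0.126 = 5.50117 ≈ 5.5 years

5.5 years


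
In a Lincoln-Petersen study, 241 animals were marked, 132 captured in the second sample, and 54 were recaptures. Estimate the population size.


N = M * C / R = 241 * 132 / 54 = 31812 / 54 = 589.11 ≈ 589

589 individuals


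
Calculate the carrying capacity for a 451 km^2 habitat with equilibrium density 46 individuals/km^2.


K = 46 * 451 = 20746 individuals

20746 individuals


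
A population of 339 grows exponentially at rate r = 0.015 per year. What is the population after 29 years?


r*t = 0.015 * 29 = 0.435
exp(0.435) = 1.54496
N = 339 * 1.54496 = 523.741 ≈ 524

524


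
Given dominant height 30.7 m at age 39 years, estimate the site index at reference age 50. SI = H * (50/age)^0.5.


50/39 = 1.28205
(1.28205)^0.5 = 1.13228
SI = 30.7 * 1.13228 = 34.7610 ≈ 34.8 m

34.8 m


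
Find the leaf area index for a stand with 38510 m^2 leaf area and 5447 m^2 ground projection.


LAI = 38510 / 5447 = 7.0699 ≈ 7.07

7.07


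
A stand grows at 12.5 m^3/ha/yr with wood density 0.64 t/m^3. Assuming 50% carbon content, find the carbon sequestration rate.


C = 12.5 * 0.64 * 0.5 = 4.00 t C/ha/yr

4.00 t C/ha/yr


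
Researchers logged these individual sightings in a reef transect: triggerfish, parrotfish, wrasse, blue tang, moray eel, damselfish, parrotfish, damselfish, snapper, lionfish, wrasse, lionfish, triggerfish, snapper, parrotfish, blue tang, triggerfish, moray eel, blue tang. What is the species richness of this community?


Total individuals logged = 19
Distinct species (count of individuals): triggerfish (3), parrotfish (3), wrasse (2), blue tang (3), moray eel (2), damselfish (2), snapper (2), lionfish (2)
Species richness = number of distinct species = 8

8


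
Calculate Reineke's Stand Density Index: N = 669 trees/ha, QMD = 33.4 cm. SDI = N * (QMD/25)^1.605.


QMD/25 = 33.4/25 = 1.336
(1.336)^1.605 = exp(1.605 * ln(1.336)) = exp(1.605 * 0.289680) = exp(0.464936) = 1.59191
SDI = 669 * 1.59191 = 1064.99 ≈ 1065

1065


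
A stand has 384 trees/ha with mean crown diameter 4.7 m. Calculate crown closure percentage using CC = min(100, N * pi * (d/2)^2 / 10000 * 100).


(d/2)^2 = (4.7/2)^2 = 2.35^2 = 5.5225
Crown area = 3.141593 * 5.5225 = 17.3494 m^2
N * area / 10000 * 100 = 384 * 17.3494 / 10000 * 100 = 66.6217
CC = min(100, 66.6217) = 66.6217 ≈ 66.6%

66.6%


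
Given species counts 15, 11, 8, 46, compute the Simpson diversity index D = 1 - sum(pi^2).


Total N = 15 + 11 + 8 + 46 = 80
Per-species terms:
  p = 15/80 = 0.187500; p^2 = 0.187500^2 = 0.035156
  p = 11/80 = 0.137500; p^2 = 0.137500^2 = 0.018906
  p = 8/80 = 0.100000; p^2 = 0.100000^2 = 0.010000
  p = 46/80 = 0.575000; p^2 = 0.575000^2 = 0.330625
sum(p^2) = 0.035156 + 0.018906 + 0.010000 + 0.330625 = 0.394687
D = 1 - 0.394687 = 0.605313 ≈ 0.6053

0.6053


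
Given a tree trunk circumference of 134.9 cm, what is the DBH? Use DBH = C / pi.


DBH = C / pi = 134.9 / 3.141593 = 42.9400 ≈ 42.94 cm

42.94 cm


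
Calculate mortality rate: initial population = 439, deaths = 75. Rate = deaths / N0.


Mortality rate = 75 / 439 = 0.170843 ≈ 0.1708

0.1708


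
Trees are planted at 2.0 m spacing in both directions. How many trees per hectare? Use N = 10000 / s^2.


N = 10000 / 2.0^2 = 10000 / 4 = 2500.00 ≈ 2500 trees/ha

2500 trees/ha


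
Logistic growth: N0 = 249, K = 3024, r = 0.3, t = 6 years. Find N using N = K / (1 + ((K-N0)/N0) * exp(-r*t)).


(K - N0)/N0 = (3024 - 249)/249 = 2775/249 = 11.1446
r*t = 0.3 * 6 = 1.8; exp(-1.8) = 0.165299
11.1446 * 0.165299 = 1.84219
1 + 1.84219 = 2.84219
N = 3024 / 2.84219 = 1063.97 ≈ 1064

1064


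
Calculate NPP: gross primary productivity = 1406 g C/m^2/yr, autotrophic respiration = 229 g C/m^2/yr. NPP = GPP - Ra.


NPP = GPP - Ra = 1406 - 229 = 1177 g C/m^2/yr

1177 g C/m^2/yr


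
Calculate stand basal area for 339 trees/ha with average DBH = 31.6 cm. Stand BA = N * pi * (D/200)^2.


(D/200)^2 = (31.6/200)^2 = 0.158^2 = 0.024964
Individual BA = 3.141593 * 0.024964 = 0.0784267 m^2
Stand BA = 339 * 0.0784267 = 26.5867 ≈ 26.59 m^2/ha

26.59 m^2/ha


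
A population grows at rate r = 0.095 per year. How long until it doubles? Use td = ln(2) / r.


td = ln(2) / 0.095 = 0.693147 / 0.095 = 7.29628 ≈ 7.3 years

7.3 years


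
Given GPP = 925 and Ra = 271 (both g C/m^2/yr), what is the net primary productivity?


NPP = GPP - Ra = 925 - 271 = 654 g C/m^2/yr

654 g C/m^2/yr


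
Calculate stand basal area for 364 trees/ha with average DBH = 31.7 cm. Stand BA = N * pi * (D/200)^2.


(D/200)^2 = (31.7/200)^2 = 0.1585^2 = 0.02512225
Individual BA = 3.141593 * 0.02512225 = 0.0789239 m^2
Stand BA = 364 * 0.0789239 = 28.7283 ≈ 28.73 m^2/ha

28.73 m^2/ha


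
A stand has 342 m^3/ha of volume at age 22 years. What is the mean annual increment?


MAI = 342 / 22 = 15.5455 ≈ 15.55 m^3/ha/yr

15.55 m^3/ha/yr


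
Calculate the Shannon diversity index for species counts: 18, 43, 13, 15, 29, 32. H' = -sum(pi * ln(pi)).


Total N = 18 + 43 + 13 + 15 + 29 + 32 = 150
Per-species terms:
  p = 18/150 = 0.120000; ln(p) = -2.120264; p*ln(p) = 0.120000 * (-2.120264) = -0.254432
  p = 43/150 = 0.286667; ln(p) = -1.249434; p*ln(p) = 0.286667 * (-1.249434) = -0.358171
  p = 13/150 = 0.086667; ln(p) = -2.445682; p*ln(p) = 0.086667 * (-2.445682) = -0.211960
  p = 15/150 = 0.100000; ln(p) = -2.302585; p*ln(p) = 0.100000 * (-2.302585) = -0.230259
  p = 29/150 = 0.193333; ln(p) = -1.643341; p*ln(p) = 0.193333 * (-1.643341) = -0.317712
  p = 32/150 = 0.213333; ln(p) = -1.544901; p*ln(p) = 0.213333 * (-1.544901) = -0.329578
sum(p*ln(p)) = (-0.254432) + (-0.358171) + (-0.211960) + (-0.230259) + (-0.317712) + (-0.329578) = -1.702112
H' = -(-1.702112) = 1.702112 ≈ 1.7021

1.7021


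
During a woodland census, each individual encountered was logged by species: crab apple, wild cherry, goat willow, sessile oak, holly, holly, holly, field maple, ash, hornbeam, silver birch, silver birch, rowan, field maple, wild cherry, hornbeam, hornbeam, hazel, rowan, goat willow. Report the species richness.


Total individuals logged = 20
Distinct species (count of individuals): crab apple (1), wild cherry (2), goat willow (2), sessile oak (1), holly (3), field maple (2), ash (1), hornbeam (3), silver birch (2), rowan (2), hazel (1)
Species richness = number of distinct species = 11

11


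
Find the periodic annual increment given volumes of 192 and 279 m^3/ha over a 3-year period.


PAI = (V2 - V1) / period = (279 - 192) / 3 = 87 / 3 = 29.00 m^3/ha/yr

29.00 m^3/ha/yr


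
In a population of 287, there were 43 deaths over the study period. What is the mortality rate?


Mortality rate = 43 / 287 = 0.149826 ≈ 0.1498

0.1498


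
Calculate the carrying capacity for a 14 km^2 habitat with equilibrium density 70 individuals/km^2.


K = 70 * 14 = 980 individuals

980 individuals


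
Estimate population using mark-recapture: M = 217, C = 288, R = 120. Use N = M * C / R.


N = M * C / R = 217 * 288 / 120 = 62496 / 120 = 520.80 ≈ 521

521 individuals


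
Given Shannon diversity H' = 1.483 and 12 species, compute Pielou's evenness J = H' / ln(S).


ln(12) = 2.48491
J = H' / ln(S) = 1.483 / 2.48491 = 0.596802 ≈ 0.5968

0.5968


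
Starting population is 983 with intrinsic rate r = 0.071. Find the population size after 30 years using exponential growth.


r*t = 0.071 * 30 = 2.13
exp(2.13) = 8.41487
N = 983 * 8.41487 = 8271.82 ≈ 8272

8272


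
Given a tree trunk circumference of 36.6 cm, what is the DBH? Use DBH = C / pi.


DBH = C / pi = 36.6 / 3.141593 = 11.6501 ≈ 11.65 cm

11.65 cm


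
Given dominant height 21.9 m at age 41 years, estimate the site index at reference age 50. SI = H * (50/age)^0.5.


50/41 = 1.21951
(1.21951)^0.5 = 1.10431
SI = 21.9 * 1.10431 = 24.1844 ≈ 24.2 m

24.2 m


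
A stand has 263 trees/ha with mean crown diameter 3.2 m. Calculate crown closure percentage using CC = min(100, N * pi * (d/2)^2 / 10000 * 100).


(d/2)^2 = (3.2/2)^2 = 1.6^2 = 2.56
Crown area = 3.141593 * 2.56 = 8.04248 m^2
N * area / 10000 * 100 = 263 * 8.04248 / 10000 * 100 = 21.1517
CC = min(100, 21.1517) = 21.1517 ≈ 21.2%

21.2%


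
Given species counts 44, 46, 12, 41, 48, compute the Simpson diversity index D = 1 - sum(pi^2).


Total N = 44 + 46 + 12 + 41 + 48 = 191
Per-species terms:
  p = 44/191 = 0.230366; p^2 = 0.230366^2 = 0.053068
  p = 46/191 = 0.240838; p^2 = 0.240838^2 = 0.058003
  p = 12/191 = 0.062827; p^2 = 0.062827^2 = 0.003947
  p = 41/191 = 0.214660; p^2 = 0.214660^2 = 0.046079
  p = 48/191 = 0.251309; p^2 = 0.251309^2 = 0.063156
sum(p^2) = 0.053068 + 0.058003 + 0.003947 + 0.046079 + 0.063156 = 0.224253
D = 1 - 0.224253 = 0.775747 ≈ 0.7757

0.7757


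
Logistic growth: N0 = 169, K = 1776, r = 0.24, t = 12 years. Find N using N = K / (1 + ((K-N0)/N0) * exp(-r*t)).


(K - N0)/N0 = (1776 - 169)/169 = 1607/169 = 9.50888
r*t = 0.24 * 12 = 2.88; exp(-2.88) = 0.0561348
9.50888 * 0.0561348 = 0.533779
1 + 0.533779 = 1.53378
N = 1776 / 1.53378 = 1157.92 ≈ 1158

1158


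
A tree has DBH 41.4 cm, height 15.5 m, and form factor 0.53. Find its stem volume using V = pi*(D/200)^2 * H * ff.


(D/200)^2 = (41.4/200)^2 = 0.207^2 = 0.042849
BA = 3.141593 * 0.042849 = 0.134614 m^2
V = 0.134614 * 15.5 * 0.53 = 1.10585 ≈ 1.106 m^3

1.106 m^3


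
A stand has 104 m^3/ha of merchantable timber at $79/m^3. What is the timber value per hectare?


Value = 104 * 79 = $8216/ha

$8216/ha


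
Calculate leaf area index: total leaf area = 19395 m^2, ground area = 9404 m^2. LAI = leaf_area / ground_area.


LAI = 19395 / 9404 = 2.0624 ≈ 2.06

2.06


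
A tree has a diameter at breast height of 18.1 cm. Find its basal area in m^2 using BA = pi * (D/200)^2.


D/200 = 18.1/200 = 0.0905 m
(D/200)^2 = 0.0905^2 = 0.00819025
BA = 3.141593 * 0.00819025 = 0.0257304 ≈ 0.0257 m^2

0.0257 m^2


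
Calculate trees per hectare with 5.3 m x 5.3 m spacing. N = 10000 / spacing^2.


N = 10000 / 5.3^2 = 10000 / 28.09 = 355.999 ≈ 356 trees/ha

356 trees/ha


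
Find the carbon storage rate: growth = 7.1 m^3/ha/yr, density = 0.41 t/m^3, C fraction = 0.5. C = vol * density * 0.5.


C = 7.1 * 0.41 * 0.5 = 1.4555 ≈ 1.46 t C/ha/yr

1.46 t C/ha/yr


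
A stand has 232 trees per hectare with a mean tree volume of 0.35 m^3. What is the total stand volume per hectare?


V_stand = 232 * 0.35 = 81.2 m^3/ha

81.2 m^3/ha


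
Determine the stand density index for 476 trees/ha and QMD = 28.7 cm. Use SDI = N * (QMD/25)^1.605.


QMD/25 = 28.7/25 = 1.148
(1.148)^1.605 = exp(1.605 * ln(1.148)) = exp(1.605 * 0.138021) = exp(0.221524) = 1.24798
SDI = 476 * 1.24798 = 594.038 ≈ 594

594


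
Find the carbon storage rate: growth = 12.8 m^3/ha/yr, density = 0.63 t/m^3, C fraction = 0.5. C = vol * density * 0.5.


C = 12.8 * 0.63 * 0.5 = 4.032 ≈ 4.03 t C/ha/yr

4.03 t C/ha/yr


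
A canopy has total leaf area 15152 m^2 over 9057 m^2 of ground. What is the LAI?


LAI = 15152 / 9057 = 1.6730 ≈ 1.67

1.67


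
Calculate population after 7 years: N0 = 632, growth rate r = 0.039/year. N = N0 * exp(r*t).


r*t = 0.039 * 7 = 0.273
exp(0.273) = 1.31390
N = 632 * 1.31390 = 830.385 ≈ 830

830


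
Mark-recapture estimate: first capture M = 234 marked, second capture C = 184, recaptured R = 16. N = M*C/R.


N = M * C / R = 234 * 184 / 16 = 43056 / 16 = 2691

2691 individuals


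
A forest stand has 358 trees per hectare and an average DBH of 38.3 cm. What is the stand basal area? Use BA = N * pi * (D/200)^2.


(D/200)^2 = (38.3/200)^2 = 0.1915^2 = 0.03667225
Individual BA = 3.141593 * 0.03667225 = 0.115209 m^2
Stand BA = 358 * 0.115209 = 41.2448 ≈ 41.24 m^2/ha

41.24 m^2/ha


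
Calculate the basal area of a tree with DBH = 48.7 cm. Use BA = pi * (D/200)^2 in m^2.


D/200 = 48.7/200 = 0.2435 m
(D/200)^2 = 0.2435^2 = 0.05929225
BA = 3.141593 * 0.05929225 = 0.186272 ≈ 0.1863 m^2

0.1863 m^2


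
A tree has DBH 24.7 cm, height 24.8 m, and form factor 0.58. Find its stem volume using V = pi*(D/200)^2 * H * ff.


(D/200)^2 = (24.7/200)^2 = 0.1235^2 = 0.01525225
BA = 3.141593 * 0.01525225 = 0.0479164 m^2
V = 0.0479164 * 24.8 * 0.58 = 0.689229 ≈ 0.689 m^3

0.689 m^3


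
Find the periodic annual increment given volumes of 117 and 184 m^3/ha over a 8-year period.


PAI = (V2 - V1) / period = (184 - 117) / 8 = 67 / 8 = 8.3750 ≈ 8.38 m^3/ha/yr

8.38 m^3/ha/yr


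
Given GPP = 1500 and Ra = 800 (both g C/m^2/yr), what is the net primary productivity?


NPP = GPP - Ra = 1500 - 800 = 700 g C/m^2/yr

700 g C/m^2/yr


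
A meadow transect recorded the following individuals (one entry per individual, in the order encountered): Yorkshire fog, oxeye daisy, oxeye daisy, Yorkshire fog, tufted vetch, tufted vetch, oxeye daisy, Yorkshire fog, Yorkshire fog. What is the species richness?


Total individuals logged = 9
Distinct species (count of individuals): Yorkshire fog (4), oxeye daisy (3), tufted vetch (2)
Species richness = number of distinct species = 3

3


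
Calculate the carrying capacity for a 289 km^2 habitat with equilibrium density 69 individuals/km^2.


K = 69 * 289 = 19941 individuals

19941 individuals


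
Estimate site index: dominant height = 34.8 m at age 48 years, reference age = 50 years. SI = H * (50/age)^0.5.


50/48 = 1.04167
(1.04167)^0.5 = 1.02062
SI = 34.8 * 1.02062 = 35.5176 ≈ 35.5 m

35.5 m


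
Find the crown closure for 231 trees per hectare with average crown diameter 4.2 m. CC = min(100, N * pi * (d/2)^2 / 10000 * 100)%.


(d/2)^2 = (4.2/2)^2 = 2.1^2 = 4.41
Crown area = 3.141593 * 4.41 = 13.8544 m^2
N * area / 10000 * 100 = 231 * 13.8544 / 10000 * 100 = 32.0037
CC = min(100, 32.0037) = 32.0037 ≈ 32.0%

32.0%


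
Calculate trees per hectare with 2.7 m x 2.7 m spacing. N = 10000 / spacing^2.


N = 10000 / 2.7^2 = 10000 / 7.29 = 1371.74 ≈ 1372 trees/ha

1372 trees/ha


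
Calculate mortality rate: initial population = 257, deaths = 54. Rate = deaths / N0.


Mortality rate = 54 / 257 = 0.210117 ≈ 0.2101

0.2101


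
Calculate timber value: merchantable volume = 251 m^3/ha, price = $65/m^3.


Value = 251 * 65 = $16315/ha

$16315/ha


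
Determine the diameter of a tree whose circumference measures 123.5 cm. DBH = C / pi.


DBH = C / pi = 123.5 / 3.141593 = 39.3113 ≈ 39.31 cm

39.31 cm


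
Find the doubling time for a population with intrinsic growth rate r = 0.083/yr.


td = ln(2) / 0.083 = 0.693147 / 0.083 = 8.35117 ≈ 8.4 years

8.4 years


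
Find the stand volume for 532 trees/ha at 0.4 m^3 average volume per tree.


V_stand = 532 * 0.4 = 212.8 m^3/ha

212.8 m^3/ha


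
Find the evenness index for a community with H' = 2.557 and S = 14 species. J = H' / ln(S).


ln(14) = 2.63906
J = H' / ln(S) = 2.557 / 2.63906 = 0.968906 ≈ 0.9689

0.9689


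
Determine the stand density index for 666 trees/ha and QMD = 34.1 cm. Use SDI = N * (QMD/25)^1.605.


QMD/25 = 34.1/25 = 1.364
(1.364)^1.605 = exp(1.605 * ln(1.364)) = exp(1.605 * 0.310422) = exp(0.498227) = 1.64580
SDI = 666 * 1.64580 = 1096.10 ≈ 1096

1096


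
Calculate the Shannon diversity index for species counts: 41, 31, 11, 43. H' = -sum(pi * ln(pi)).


Total N = 41 + 31 + 11 + 43 = 126
Per-species terms:
  p = 41/126 = 0.325397; ln(p) = -1.122709; p*ln(p) = 0.325397 * (-1.122709) = -0.365326
  p = 31/126 = 0.246032; ln(p) = -1.402294; p*ln(p) = 0.246032 * (-1.402294) = -0.345009
  p = 11/126 = 0.087302; ln(p) = -2.438382; p*ln(p) = 0.087302 * (-2.438382) = -0.212876
  p = 43/126 = 0.341270; ln(p) = -1.075081; p*ln(p) = 0.341270 * (-1.075081) = -0.366893
sum(p*ln(p)) = (-0.365326) + (-0.345009) + (-0.212876) + (-0.366893) = -1.290104
H' = -(-1.290104) = 1.290104 ≈ 1.2901

1.2901


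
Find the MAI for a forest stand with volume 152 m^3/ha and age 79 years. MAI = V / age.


MAI = 152 / 79 = 1.9241 ≈ 1.92 m^3/ha/yr

1.92 m^3/ha/yr


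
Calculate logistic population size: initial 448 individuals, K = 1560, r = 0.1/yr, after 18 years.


(K - N0)/N0 = (1560 - 448)/448 = 1112/448 = 2.48214
r*t = 0.1 * 18 = 1.8; exp(-1.8) = 0.165299
2.48214 * 0.165299 = 0.410295
1 + 0.410295 = 1.41030
N = 1560 / 1.41030 = 1106.15 ≈ 1106

1106


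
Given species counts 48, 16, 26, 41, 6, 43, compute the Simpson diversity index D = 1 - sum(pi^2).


Total N = 48 + 16 + 26 + 41 + 6 + 43 = 180
Per-species terms:
  p = 48/180 = 0.266667; p^2 = 0.266667^2 = 0.071111
  p = 16/180 = 0.088889; p^2 = 0.088889^2 = 0.007901
  p = 26/180 = 0.144444; p^2 = 0.144444^2 = 0.020864
  p = 41/180 = 0.227778; p^2 = 0.227778^2 = 0.051883
  p = 6/180 = 0.033333; p^2 = 0.033333^2 = 0.001111
  p = 43/180 = 0.238889; p^2 = 0.238889^2 = 0.057068
sum(p^2) = 0.071111 + 0.007901 + 0.020864 + 0.051883 + 0.001111 + 0.057068 = 0.209938
D = 1 - 0.209938 = 0.790062 ≈ 0.7901

0.7901


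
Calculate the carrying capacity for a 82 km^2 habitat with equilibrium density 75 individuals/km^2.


K = 75 * 82 = 6150 individuals

6150 individuals


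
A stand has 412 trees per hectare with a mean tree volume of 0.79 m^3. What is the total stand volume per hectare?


V_stand = 412 * 0.79 = 325.48 ≈ 325.5 m^3/ha

325.5 m^3/ha


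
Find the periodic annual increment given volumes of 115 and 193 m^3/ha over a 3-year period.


PAI = (V2 - V1) / period = (193 - 115) / 3 = 78 / 3 = 26.00 m^3/ha/yr

26.00 m^3/ha/yr


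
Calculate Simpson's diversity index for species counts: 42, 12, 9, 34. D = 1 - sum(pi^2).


Total N = 42 + 12 + 9 + 34 = 97
Per-species terms:
  p = 42/97 = 0.432990; p^2 = 0.432990^2 = 0.187480
  p = 12/97 = 0.123711; p^2 = 0.123711^2 = 0.015304
  p = 9/97 = 0.092784; p^2 = 0.092784^2 = 0.008609
  p = 34/97 = 0.350515; p^2 = 0.350515^2 = 0.122861
sum(p^2) = 0.187480 + 0.015304 + 0.008609 + 0.122861 = 0.334254
D = 1 - 0.334254 = 0.665746 ≈ 0.6657

0.6657


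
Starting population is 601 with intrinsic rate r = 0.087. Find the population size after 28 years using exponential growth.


r*t = 0.087 * 28 = 2.436
exp(2.436) = 11.4272
N = 601 * 11.4272 = 6867.75 ≈ 6868

6868


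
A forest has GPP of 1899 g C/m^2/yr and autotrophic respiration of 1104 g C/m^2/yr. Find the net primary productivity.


NPP = GPP - Ra = 1899 - 1104 = 795 g C/m^2/yr

795 g C/m^2/yr


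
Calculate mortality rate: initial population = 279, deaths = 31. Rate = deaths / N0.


Mortality rate = 31 / 279 = 0.111111 ≈ 0.1111

0.1111


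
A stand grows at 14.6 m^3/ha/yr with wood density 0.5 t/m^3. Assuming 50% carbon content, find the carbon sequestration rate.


C = 14.6 * 0.5 * 0.5 = 3.65 t C/ha/yr

3.65 t C/ha/yr


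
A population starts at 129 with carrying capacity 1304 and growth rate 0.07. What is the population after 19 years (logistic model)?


(K - N0)/N0 = (1304 - 129)/129 = 1175/129 = 9.10853
r*t = 0.07 * 19 = 1.33; exp(-1.33) = 0.264477
9.10853 * 0.264477 = 2.40900
1 + 2.40900 = 3.40900
N = 1304 / 3.40900 = 382.517 ≈ 383

383


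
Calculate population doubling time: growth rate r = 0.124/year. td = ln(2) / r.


td = ln(2) / 0.124 = 0.693147 / 0.124 = 5.58990 ≈ 5.6 years

5.6 years


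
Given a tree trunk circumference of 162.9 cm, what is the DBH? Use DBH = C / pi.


DBH = C / pi = 162.9 / 3.141593 = 51.8527 ≈ 51.85 cm

51.85 cm


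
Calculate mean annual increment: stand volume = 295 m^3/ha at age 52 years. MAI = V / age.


MAI = 295 / 52 = 5.6731 ≈ 5.67 m^3/ha/yr

5.67 m^3/ha/yr


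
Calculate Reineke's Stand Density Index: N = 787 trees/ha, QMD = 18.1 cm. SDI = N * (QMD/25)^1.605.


QMD/25 = 18.1/25 = 0.724
(0.724)^1.605 = exp(1.605 * ln(0.724)) = exp(1.605 * (-0.322964)) = exp(-0.518357) = 0.595498
SDI = 787 * 0.595498 = 468.657 ≈ 469

469


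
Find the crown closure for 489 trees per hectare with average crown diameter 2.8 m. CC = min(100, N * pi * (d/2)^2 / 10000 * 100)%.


(d/2)^2 = (2.8/2)^2 = 1.4^2 = 1.96
Crown area = 3.141593 * 1.96 = 6.15752 m^2
N * area / 10000 * 100 = 489 * 6.15752 / 10000 * 100 = 30.1103
CC = min(100, 30.1103) = 30.1103 ≈ 30.1%

30.1%


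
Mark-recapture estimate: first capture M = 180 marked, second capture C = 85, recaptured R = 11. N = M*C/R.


N = M * C / R = 180 * 85 / 11 = 15300 / 11 = 1390.91 ≈ 1391

1391 individuals


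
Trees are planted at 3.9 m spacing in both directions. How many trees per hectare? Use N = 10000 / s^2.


N = 10000 / 3.9^2 = 10000 / 15.21 = 657.462 ≈ 657 trees/ha

657 trees/ha


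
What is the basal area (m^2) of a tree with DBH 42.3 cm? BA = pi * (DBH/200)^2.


D/200 = 42.3/200 = 0.2115 m
(D/200)^2 = 0.2115^2 = 0.04473225
BA = 3.141593 * 0.04473225 = 0.140531 ≈ 0.1405 m^2

0.1405 m^2


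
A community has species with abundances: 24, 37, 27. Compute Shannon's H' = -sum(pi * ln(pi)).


Total N = 24 + 37 + 27 = 88
Per-species terms:
  p = 24/88 = 0.272727; ln(p) = -1.299284; p*ln(p) = 0.272727 * (-1.299284) = -0.354350
  p = 37/88 = 0.420455; ln(p) = -0.866418; p*ln(p) = 0.420455 * (-0.866418) = -0.364290
  p = 27/88 = 0.306818; ln(p) = -1.181501; p*ln(p) = 0.306818 * (-1.181501) = -0.362506
sum(p*ln(p)) = (-0.354350) + (-0.364290) + (-0.362506) = -1.081146
H' = -(-1.081146) = 1.081146 ≈ 1.0811

1.0811


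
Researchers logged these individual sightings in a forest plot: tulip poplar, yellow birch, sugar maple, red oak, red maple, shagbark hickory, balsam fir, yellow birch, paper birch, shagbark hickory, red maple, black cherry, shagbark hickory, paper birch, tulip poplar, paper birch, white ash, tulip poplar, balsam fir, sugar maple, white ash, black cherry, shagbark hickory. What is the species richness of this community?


Total individuals logged = 23
Distinct species (count of individuals): tulip poplar (3), yellow birch (2), sugar maple (2), red oak (1), red maple (2), shagbark hickory (4), balsam fir (2), paper birch (3), black cherry (2), white ash (2)
Species richness = number of distinct species = 10

10


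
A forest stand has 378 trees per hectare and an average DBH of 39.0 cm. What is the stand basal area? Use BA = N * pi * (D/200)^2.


(D/200)^2 = (39.0/200)^2 = 0.195^2 = 0.038025
Individual BA = 3.141593 * 0.038025 = 0.119459 m^2
Stand BA = 378 * 0.119459 = 45.1555 ≈ 45.16 m^2/ha

45.16 m^2/ha


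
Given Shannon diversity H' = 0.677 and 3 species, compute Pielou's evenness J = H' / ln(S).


ln(3) = 1.09861
J = H' / ln(S) = 0.677 / 1.09861 = 0.616233 ≈ 0.6162

0.6162


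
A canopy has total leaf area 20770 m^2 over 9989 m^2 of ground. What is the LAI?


LAI = 20770 / 9989 = 2.0793 ≈ 2.08

2.08


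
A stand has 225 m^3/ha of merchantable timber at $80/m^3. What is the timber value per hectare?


Value = 225 * 80 = $18000/ha

$18000/ha


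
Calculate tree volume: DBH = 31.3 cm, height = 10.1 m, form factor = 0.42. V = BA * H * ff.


(D/200)^2 = (31.3/200)^2 = 0.1565^2 = 0.02449225
BA = 3.141593 * 0.02449225 = 0.0769447 m^2
V = 0.0769447 * 10.1 * 0.42 = 0.326399 ≈ 0.326 m^3

0.326 m^3


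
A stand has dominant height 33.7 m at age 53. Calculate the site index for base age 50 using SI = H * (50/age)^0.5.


50/53 = 0.943396
(0.943396)^0.5 = 0.971286
SI = 33.7 * 0.971286 = 32.7323 ≈ 32.7 m

32.7 m


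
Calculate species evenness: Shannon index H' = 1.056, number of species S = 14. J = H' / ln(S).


ln(14) = 2.63906
J = H' / ln(S) = 1.056 / 2.63906 = 0.400142 ≈ 0.4001

0.4001


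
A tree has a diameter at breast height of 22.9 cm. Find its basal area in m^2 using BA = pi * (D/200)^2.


D/200 = 22.9/200 = 0.1145 m
(D/200)^2 = 0.1145^2 = 0.01311025
BA = 3.141593 * 0.01311025 = 0.0411871 ≈ 0.0412 m^2

0.0412 m^2


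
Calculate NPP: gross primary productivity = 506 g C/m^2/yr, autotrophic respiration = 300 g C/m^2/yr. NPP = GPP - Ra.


NPP = GPP - Ra = 506 - 300 = 206 g C/m^2/yr

206 g C/m^2/yr


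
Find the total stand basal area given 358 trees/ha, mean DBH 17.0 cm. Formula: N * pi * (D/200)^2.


(D/200)^2 = (17.0/200)^2 = 0.085^2 = 0.007225
Individual BA = 3.141593 * 0.007225 = 0.0226980 m^2
Stand BA = 358 * 0.0226980 = 8.12588 ≈ 8.13 m^2/ha

8.13 m^2/ha


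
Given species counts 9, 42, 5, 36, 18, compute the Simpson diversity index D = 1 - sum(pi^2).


Total N = 9 + 42 + 5 + 36 + 18 = 110
Per-species terms:
  p = 9/110 = 0.081818; p^2 = 0.081818^2 = 0.006694
  p = 42/110 = 0.381818; p^2 = 0.381818^2 = 0.145785
  p = 5/110 = 0.045455; p^2 = 0.045455^2 = 0.002066
  p = 36/110 = 0.327273; p^2 = 0.327273^2 = 0.107108
  p = 18/110 = 0.163636; p^2 = 0.163636^2 = 0.026777
sum(p^2) = 0.006694 + 0.145785 + 0.002066 + 0.107108 + 0.026777 = 0.288430
D = 1 - 0.288430 = 0.711570 ≈ 0.7116

0.7116


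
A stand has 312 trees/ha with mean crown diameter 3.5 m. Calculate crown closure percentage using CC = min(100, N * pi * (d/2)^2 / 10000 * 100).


(d/2)^2 = (3.5/2)^2 = 1.75^2 = 3.0625
Crown area = 3.141593 * 3.0625 = 9.62113 m^2
N * area / 10000 * 100 = 312 * 9.62113 / 10000 * 100 = 30.0179
CC = min(100, 30.0179) = 30.0179 ≈ 30.0%

30.0%


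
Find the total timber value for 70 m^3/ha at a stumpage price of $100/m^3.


Value = 70 * 100 = $7000/ha

$7000/ha


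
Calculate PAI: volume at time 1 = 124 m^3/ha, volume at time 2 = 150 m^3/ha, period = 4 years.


PAI = (V2 - V1) / period = (150 - 124) / 4 = 26 / 4 = 6.50 m^3/ha/yr

6.50 m^3/ha/yr


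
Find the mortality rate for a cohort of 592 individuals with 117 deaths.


Mortality rate = 117 / 592 = 0.197635 ≈ 0.1976

0.1976


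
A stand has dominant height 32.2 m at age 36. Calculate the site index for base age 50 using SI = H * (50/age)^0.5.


50/36 = 1.38889
(1.38889)^0.5 = 1.17851
SI = 32.2 * 1.17851 = 37.9480 ≈ 37.9 m

37.9 m


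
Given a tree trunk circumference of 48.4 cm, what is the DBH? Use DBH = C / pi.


DBH = C / pi = 48.4 / 3.141593 = 15.4062 ≈ 15.41 cm

15.41 cm


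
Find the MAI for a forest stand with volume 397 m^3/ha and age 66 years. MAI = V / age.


MAI = 397 / 66 = 6.0152 ≈ 6.02 m^3/ha/yr

6.02 m^3/ha/yr


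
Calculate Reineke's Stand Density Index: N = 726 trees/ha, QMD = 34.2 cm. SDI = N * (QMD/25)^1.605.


QMD/25 = 34.2/25 = 1.368
(1.368)^1.605 = exp(1.605 * ln(1.368)) = exp(1.605 * 0.313350) = exp(0.502927) = 1.65355
SDI = 726 * 1.65355 = 1200.48 ≈ 1200

1200


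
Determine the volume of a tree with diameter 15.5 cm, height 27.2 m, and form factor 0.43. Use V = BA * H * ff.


(D/200)^2 = (15.5/200)^2 = 0.0775^2 = 0.00600625
BA = 3.141593 * 0.00600625 = 0.0188692 m^2
V = 0.0188692 * 27.2 * 0.43 = 0.220694 ≈ 0.221 m^3

0.221 m^3


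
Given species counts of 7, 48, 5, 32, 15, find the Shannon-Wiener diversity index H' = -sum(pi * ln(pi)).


Total N = 7 + 48 + 5 + 32 + 15 = 107
Per-species terms:
  p = 7/107 = 0.065421; ln(p) = -2.726912; p*ln(p) = 0.065421 * (-2.726912) = -0.178397
  p = 48/107 = 0.448598; ln(p) = -0.801628; p*ln(p) = 0.448598 * (-0.801628) = -0.359609
  p = 5/107 = 0.046729; ln(p) = -3.063390; p*ln(p) = 0.046729 * (-3.063390) = -0.143149
  p = 32/107 = 0.299065; ln(p) = -1.207094; p*ln(p) = 0.299065 * (-1.207094) = -0.361000
  p = 15/107 = 0.140187; ln(p) = -1.964778; p*ln(p) = 0.140187 * (-1.964778) = -0.275436
sum(p*ln(p)) = (-0.178397) + (-0.359609) + (-0.143149) + (-0.361000) + (-0.275436) = -1.317591
H' = -(-1.317591) = 1.317591 ≈ 1.3176

1.3176


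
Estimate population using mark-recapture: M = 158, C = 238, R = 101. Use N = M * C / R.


N = M * C / R = 158 * 238 / 101 = 37604 / 101 = 372.32 ≈ 372

372 individuals


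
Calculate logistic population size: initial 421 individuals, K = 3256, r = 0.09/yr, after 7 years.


(K - N0)/N0 = (3256 - 421)/421 = 2835/421 = 6.73397
r*t = 0.09 * 7 = 0.63; exp(-0.63) = 0.532592
6.73397 * 0.532592 = 3.58646
1 + 3.58646 = 4.58646
N = 3256 / 4.58646 = 709.916 ≈ 710

710


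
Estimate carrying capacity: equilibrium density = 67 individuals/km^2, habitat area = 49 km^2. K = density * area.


K = 67 * 49 = 3283 individuals

3283 individuals


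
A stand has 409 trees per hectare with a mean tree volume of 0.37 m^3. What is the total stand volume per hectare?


V_stand = 409 * 0.37 = 151.33 ≈ 151.3 m^3/ha

151.3 m^3/ha


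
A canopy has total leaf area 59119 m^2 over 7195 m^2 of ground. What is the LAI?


LAI = 59119 / 7195 = 8.2167 ≈ 8.22

8.22


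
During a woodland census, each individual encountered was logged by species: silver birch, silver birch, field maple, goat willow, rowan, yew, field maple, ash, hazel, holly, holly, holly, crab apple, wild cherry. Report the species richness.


Total individuals logged = 14
Distinct species (count of individuals): silver birch (2), field maple (2), goat willow (1), rowan (1), yew (1), ash (1), hazel (1), holly (3), crab apple (1), wild cherry (1)
Species richness = number of distinct species = 10

10


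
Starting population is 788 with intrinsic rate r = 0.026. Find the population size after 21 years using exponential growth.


r*t = 0.026 * 21 = 0.546
exp(0.546) = 1.72633
N = 788 * 1.72633 = 1360.35 ≈ 1360

1360


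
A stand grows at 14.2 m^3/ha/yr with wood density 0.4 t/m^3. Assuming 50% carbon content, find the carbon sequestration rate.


C = 14.2 * 0.4 * 0.5 = 2.84 t C/ha/yr

2.84 t C/ha/yr


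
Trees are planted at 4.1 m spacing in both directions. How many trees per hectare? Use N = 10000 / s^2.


N = 10000 / 4.1^2 = 10000 / 16.81 = 594.884 ≈ 595 trees/ha

595 trees/ha


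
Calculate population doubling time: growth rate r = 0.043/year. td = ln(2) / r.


td = ln(2) / 0.043 = 0.693147 / 0.043 = 16.1197 ≈ 16.1 years

16.1 years


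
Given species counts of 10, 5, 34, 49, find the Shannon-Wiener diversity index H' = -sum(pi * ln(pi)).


Total N = 10 + 5 + 34 + 49 = 98
Per-species terms:
  p = 10/98 = 0.102041; ln(p) = -2.282381; p*ln(p) = 0.102041 * (-2.282381) = -0.232896
  p = 5/98 = 0.051020; ln(p) = -2.975538; p*ln(p) = 0.051020 * (-2.975538) = -0.151812
  p = 34/98 = 0.346939; ln(p) = -1.058606; p*ln(p) = 0.346939 * (-1.058606) = -0.367272
  p = 49/98 = 0.500000; ln(p) = -0.693147; p*ln(p) = 0.500000 * (-0.693147) = -0.346574
sum(p*ln(p)) = (-0.232896) + (-0.151812) + (-0.367272) + (-0.346574) = -1.098554
H' = -(-1.098554) = 1.098554 ≈ 1.0986

1.0986


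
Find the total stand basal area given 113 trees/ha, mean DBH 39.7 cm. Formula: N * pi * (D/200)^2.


(D/200)^2 = (39.7/200)^2 = 0.1985^2 = 0.03940225
Individual BA = 3.141593 * 0.03940225 = 0.123786 m^2
Stand BA = 113 * 0.123786 = 13.9878 ≈ 13.99 m^2/ha

13.99 m^2/ha


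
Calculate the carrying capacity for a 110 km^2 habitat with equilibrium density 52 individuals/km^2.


K = 52 * 110 = 5720 individuals

5720 individuals


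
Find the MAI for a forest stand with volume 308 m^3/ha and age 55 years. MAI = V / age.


MAI = 308 / 55 = 5.60 m^3/ha/yr

5.60 m^3/ha/yr


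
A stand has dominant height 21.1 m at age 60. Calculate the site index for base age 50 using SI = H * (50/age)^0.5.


50/60 = 0.833333
(0.833333)^0.5 = 0.912871
SI = 21.1 * 0.912871 = 19.2616 ≈ 19.3 m

19.3 m
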